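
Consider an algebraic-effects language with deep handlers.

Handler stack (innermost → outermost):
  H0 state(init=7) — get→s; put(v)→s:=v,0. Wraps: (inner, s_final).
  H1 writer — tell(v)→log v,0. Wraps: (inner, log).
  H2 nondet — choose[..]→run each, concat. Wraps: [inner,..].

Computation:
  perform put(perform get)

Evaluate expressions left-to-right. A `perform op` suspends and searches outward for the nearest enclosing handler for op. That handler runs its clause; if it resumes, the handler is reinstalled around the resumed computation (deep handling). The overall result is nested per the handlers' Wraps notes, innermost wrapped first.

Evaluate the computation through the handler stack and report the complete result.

Evaluation trace:
get @ H0 ⇒ 7
put(7) @ H0 ⇒ s:=7
H0 returns (0, 7)
H1 returns ((0, 7), ())
H2 returns [((0, 7), ())]
= [((0, 7), ())]

Answer: [((0, 7), ())]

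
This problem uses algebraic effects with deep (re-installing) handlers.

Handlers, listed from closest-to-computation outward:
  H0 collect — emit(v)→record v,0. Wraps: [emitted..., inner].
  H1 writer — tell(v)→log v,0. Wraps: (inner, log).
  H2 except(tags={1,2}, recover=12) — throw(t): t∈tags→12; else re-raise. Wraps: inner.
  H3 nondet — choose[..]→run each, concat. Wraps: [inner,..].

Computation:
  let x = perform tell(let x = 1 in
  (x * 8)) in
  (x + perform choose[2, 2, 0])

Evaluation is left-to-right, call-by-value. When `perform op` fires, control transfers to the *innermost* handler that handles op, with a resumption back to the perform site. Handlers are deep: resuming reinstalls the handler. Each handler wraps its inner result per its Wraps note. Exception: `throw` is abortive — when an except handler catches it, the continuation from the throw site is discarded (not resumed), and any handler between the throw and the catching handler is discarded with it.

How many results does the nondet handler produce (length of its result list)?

Answer: 3

Step-by-step:
tell(8) @ H1 ⇒ log+=8
choose[2, 2, 0] @ H3
  branch[0] choose=2:
    H0 returns [2]
    H1 returns ([2], (8))
    H2 returns ([2], (8))
    H3 returns [([2], (8))]
  branch[1] choose=2:
    H0 returns [2]
    H1 returns ([2], (8))
    H2 returns ([2], (8))
    H3 returns [([2], (8))]
  branch[2] choose=0:
    H0 returns [0]
    H1 returns ([0], (8))
    H2 returns ([0], (8))
    H3 returns [([0], (8))]
= [([2], (8)), ([2], (8)), ([0], (8))]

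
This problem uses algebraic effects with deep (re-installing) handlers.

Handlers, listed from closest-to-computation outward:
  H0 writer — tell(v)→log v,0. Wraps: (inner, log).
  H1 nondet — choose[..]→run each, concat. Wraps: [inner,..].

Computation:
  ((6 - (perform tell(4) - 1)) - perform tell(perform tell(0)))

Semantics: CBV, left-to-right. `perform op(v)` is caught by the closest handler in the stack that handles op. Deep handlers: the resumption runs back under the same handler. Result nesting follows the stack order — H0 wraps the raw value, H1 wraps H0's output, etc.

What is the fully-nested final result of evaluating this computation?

Step-by-step:
tell(4) @ H0 ⇒ log+=4
tell(0) @ H0 ⇒ log+=0
tell(0) @ H0 ⇒ log+=0
H0 returns (7, (4, 0, 0))
H1 returns [(7, (4, 0, 0))]
= [(7, (4, 0, 0))]

Answer: [(7, (4, 0, 0))]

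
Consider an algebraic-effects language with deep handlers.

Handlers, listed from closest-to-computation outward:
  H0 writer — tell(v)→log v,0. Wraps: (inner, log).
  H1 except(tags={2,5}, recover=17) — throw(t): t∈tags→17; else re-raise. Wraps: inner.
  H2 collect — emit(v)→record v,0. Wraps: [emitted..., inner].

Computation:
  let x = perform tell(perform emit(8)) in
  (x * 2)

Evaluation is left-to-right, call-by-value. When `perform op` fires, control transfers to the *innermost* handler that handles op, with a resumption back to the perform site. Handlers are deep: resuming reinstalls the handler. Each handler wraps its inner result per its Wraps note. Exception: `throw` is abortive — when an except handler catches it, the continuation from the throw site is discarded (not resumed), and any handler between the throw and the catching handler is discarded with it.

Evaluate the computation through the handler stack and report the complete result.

Answer: [8, (0, (0))]

Evaluation trace:
emit(8) @ H2 ⇒ out+=8
tell(0) @ H0 ⇒ log+=0
H0 returns (0, (0))
H1 returns (0, (0))
H2 returns [8, (0, (0))]
= [8, (0, (0))]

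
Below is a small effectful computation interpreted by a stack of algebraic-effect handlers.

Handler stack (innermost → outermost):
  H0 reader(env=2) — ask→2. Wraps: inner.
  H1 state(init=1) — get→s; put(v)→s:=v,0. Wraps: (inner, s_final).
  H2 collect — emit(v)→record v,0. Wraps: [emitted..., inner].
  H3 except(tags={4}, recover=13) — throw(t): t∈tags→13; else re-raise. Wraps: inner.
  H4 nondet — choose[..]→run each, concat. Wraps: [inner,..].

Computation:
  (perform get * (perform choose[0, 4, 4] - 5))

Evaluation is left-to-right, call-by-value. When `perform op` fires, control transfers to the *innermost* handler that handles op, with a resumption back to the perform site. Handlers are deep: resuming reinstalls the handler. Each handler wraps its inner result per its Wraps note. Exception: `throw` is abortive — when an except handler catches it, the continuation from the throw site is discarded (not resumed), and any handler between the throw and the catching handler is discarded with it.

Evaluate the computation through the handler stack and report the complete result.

Step-by-step:
get @ H1 ⇒ 1
choose[0, 4, 4] @ H4
  branch[0] choose=0:
    H0 returns -5
    H1 returns (-5, 1)
    H2 returns [(-5, 1)]
    H3 returns [(-5, 1)]
    H4 returns [[(-5, 1)]]
  branch[1] choose=4:
    H0 returns -1
    H1 returns (-1, 1)
    H2 returns [(-1, 1)]
    H3 returns [(-1, 1)]
    H4 returns [[(-1, 1)]]
  branch[2] choose=4:
    H0 returns -1
    H1 returns (-1, 1)
    H2 returns [(-1, 1)]
    H3 returns [(-1, 1)]
    H4 returns [[(-1, 1)]]
= [[(-5, 1)], [(-1, 1)], [(-1, 1)]]

Answer: [[(-5, 1)], [(-1, 1)], [(-1, 1)]]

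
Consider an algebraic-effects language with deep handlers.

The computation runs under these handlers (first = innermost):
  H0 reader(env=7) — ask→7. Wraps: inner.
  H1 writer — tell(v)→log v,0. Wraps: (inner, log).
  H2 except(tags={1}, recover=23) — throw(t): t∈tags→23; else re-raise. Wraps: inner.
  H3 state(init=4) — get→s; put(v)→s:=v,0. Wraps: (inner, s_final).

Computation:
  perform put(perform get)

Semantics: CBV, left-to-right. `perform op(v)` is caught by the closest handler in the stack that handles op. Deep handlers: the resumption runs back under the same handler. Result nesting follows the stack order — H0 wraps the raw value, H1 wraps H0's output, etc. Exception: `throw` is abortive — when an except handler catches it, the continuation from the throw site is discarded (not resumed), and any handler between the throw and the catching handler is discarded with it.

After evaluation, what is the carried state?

Step-by-step:
get @ H3 ⇒ 4
put(4) @ H3 ⇒ s:=4
H0 returns 0
H1 returns (0, ())
H2 returns (0, ())
H3 returns ((0, ()), 4)
= ((0, ()), 4)

Answer: 4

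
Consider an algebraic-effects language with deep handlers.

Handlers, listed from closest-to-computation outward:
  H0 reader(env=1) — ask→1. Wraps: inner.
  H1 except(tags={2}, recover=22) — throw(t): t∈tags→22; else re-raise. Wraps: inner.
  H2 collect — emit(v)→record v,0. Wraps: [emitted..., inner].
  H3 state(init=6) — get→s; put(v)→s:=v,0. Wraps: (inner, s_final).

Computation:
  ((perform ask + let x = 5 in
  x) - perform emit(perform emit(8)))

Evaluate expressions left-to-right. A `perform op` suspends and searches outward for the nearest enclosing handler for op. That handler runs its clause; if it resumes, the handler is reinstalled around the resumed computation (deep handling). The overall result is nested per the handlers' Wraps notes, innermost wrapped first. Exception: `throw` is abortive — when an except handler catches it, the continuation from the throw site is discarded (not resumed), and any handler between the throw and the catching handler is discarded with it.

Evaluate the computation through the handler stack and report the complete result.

Working:
ask @ H0 ⇒ 1
emit(8) @ H2 ⇒ out+=8
emit(0) @ H2 ⇒ out+=0
H0 returns 6
H1 returns 6
H2 returns [8, 0, 6]
H3 returns ([8, 0, 6], 6)
= ([8, 0, 6], 6)

Answer: ([8, 0, 6], 6)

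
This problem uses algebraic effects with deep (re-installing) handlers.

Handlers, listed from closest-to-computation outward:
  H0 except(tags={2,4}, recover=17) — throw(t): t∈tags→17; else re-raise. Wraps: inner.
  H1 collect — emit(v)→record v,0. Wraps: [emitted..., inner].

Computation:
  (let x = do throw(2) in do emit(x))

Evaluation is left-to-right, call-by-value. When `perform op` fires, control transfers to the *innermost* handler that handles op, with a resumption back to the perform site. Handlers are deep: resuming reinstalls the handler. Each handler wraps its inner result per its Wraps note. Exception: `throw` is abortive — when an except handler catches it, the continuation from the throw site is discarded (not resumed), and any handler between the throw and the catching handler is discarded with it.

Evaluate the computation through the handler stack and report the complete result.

Step-by-step:
throw(2) @ H0 caught ⇒ 17
H1 returns [17]
= [17]

Answer: [17]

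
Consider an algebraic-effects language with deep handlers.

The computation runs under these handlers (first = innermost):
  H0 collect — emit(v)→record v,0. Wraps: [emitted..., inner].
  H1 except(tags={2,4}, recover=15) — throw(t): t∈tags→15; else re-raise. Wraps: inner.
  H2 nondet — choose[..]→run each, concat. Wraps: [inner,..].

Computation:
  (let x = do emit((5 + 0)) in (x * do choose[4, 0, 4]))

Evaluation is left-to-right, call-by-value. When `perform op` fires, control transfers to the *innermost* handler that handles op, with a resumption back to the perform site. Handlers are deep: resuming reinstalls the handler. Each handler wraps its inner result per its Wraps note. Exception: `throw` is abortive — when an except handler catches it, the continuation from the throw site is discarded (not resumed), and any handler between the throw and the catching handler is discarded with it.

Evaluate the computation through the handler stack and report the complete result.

Working:
emit(5) @ H0 ⇒ out+=5
choose[4, 0, 4] @ H2
  branch[0] choose=4:
    H0 returns [5, 0]
    H1 returns [5, 0]
    H2 returns [[5, 0]]
  branch[1] choose=0:
    H0 returns [5, 0]
    H1 returns [5, 0]
    H2 returns [[5, 0]]
  branch[2] choose=4:
    H0 returns [5, 0]
    H1 returns [5, 0]
    H2 returns [[5, 0]]
= [[5, 0], [5, 0], [5, 0]]

Answer: [[5, 0], [5, 0], [5, 0]]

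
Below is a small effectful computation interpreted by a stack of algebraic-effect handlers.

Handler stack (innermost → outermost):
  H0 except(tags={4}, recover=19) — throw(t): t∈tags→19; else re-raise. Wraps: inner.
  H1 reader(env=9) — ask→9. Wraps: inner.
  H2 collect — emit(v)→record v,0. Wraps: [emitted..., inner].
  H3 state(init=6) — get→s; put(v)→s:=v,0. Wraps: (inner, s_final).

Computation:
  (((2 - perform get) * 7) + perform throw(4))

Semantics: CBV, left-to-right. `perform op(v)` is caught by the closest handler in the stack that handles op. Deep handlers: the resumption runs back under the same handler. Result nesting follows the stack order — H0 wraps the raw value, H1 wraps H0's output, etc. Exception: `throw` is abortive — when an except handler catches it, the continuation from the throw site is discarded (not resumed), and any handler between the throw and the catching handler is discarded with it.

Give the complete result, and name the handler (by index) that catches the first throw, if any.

Answer: ([19], 6) ; first throw caught by: H0

Evaluation trace:
get @ H3 ⇒ 6
throw(4) @ H0 caught ⇒ 19
H1 returns 19
H2 returns [19]
H3 returns ([19], 6)
= ([19], 6)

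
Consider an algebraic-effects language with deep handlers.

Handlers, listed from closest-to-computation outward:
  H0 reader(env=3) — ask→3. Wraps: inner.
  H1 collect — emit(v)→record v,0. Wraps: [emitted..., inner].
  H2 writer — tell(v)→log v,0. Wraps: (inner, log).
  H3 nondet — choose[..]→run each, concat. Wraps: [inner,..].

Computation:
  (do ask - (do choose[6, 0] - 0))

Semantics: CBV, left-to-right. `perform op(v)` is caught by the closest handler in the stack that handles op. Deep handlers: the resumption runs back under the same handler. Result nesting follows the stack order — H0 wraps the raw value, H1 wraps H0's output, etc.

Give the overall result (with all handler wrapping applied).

Step-by-step:
ask @ H0 ⇒ 3
choose[6, 0] @ H3
  branch[0] choose=6:
    H0 returns -3
    H1 returns [-3]
    H2 returns ([-3], ())
    H3 returns [([-3], ())]
  branch[1] choose=0:
    H0 returns 3
    H1 returns [3]
    H2 returns ([3], ())
    H3 returns [([3], ())]
= [([-3], ()), ([3], ())]

Answer: [([-3], ()), ([3], ())]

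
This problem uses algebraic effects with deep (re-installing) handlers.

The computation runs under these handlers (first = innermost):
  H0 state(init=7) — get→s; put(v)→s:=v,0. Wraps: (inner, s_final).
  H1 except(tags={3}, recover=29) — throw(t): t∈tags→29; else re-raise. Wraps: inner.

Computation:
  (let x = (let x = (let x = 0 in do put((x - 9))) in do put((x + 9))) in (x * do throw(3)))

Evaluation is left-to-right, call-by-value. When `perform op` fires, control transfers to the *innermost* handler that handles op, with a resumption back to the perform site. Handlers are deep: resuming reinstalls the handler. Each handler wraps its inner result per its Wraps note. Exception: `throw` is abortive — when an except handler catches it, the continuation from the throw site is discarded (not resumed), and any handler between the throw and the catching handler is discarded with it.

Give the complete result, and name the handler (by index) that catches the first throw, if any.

Answer: 29 ; first throw caught by: H1

Evaluation trace:
put(-9) @ H0 ⇒ s:=-9
put(9) @ H0 ⇒ s:=9
throw(3) @ H1 caught ⇒ 29
= 29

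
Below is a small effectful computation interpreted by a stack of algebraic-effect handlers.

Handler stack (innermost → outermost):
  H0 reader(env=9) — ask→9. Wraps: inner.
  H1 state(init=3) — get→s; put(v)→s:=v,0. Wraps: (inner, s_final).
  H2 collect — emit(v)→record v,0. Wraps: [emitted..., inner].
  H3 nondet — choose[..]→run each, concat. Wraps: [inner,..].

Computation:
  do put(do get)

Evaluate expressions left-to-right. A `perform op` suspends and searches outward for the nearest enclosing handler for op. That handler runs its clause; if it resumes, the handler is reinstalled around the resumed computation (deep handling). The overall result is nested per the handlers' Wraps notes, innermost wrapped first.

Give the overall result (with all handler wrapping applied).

Answer: [[(0, 3)]]

Working:
get @ H1 ⇒ 3
put(3) @ H1 ⇒ s:=3
H0 returns 0
H1 returns (0, 3)
H2 returns [(0, 3)]
H3 returns [[(0, 3)]]
= [[(0, 3)]]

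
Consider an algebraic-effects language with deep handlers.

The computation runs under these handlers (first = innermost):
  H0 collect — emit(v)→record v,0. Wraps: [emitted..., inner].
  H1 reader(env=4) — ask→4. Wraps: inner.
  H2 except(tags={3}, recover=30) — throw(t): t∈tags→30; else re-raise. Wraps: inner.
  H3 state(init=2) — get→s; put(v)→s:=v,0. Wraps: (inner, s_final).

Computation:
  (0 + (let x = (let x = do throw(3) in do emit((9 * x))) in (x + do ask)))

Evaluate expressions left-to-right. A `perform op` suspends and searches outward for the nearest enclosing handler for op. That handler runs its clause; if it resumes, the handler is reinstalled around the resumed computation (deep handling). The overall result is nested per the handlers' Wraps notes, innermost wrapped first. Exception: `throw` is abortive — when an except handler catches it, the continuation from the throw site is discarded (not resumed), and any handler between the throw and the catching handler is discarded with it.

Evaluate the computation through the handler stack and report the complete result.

Evaluation trace:
throw(3) @ H2 caught ⇒ 30
H3 returns (30, 2)
= (30, 2)

Answer: (30, 2)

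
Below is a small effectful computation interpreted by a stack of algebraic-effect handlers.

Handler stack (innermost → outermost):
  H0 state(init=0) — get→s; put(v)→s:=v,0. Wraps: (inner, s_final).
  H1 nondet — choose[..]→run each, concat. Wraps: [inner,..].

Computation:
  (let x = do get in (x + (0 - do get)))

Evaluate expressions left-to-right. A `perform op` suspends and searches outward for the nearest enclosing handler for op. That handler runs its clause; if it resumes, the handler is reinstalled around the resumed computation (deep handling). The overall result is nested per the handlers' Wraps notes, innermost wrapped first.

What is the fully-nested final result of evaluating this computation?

Evaluation trace:
get @ H0 ⇒ 0
get @ H0 ⇒ 0
H0 returns (0, 0)
H1 returns [(0, 0)]
= [(0, 0)]

Answer: [(0, 0)]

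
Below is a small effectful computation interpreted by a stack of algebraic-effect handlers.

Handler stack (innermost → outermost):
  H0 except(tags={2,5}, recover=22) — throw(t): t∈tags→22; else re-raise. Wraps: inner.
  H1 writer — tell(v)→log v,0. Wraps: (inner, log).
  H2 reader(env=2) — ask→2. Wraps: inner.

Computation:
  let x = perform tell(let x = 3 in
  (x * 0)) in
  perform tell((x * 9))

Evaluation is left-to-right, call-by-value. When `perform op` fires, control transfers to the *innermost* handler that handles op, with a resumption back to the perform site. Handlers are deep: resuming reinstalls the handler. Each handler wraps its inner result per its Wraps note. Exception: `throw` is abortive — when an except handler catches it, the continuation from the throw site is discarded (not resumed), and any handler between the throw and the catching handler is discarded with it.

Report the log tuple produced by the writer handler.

Answer: (0, 0)

Step-by-step:
tell(0) @ H1 ⇒ log+=0
tell(0) @ H1 ⇒ log+=0
H0 returns 0
H1 returns (0, (0, 0))
H2 returns (0, (0, 0))
= (0, (0, 0))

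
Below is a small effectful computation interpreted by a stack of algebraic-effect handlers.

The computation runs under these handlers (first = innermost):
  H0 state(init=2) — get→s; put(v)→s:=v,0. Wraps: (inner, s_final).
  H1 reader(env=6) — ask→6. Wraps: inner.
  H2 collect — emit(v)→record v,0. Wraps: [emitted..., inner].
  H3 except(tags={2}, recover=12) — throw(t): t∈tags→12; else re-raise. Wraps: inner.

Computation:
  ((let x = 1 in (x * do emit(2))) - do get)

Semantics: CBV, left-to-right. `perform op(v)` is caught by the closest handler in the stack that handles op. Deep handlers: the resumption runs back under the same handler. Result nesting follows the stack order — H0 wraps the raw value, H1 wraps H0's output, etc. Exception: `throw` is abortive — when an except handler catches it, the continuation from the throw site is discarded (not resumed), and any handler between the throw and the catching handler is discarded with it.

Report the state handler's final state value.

Evaluation trace:
emit(2) @ H2 ⇒ out+=2
get @ H0 ⇒ 2
H0 returns (-2, 2)
H1 returns (-2, 2)
H2 returns [2, (-2, 2)]
H3 returns [2, (-2, 2)]
= [2, (-2, 2)]

Answer: 2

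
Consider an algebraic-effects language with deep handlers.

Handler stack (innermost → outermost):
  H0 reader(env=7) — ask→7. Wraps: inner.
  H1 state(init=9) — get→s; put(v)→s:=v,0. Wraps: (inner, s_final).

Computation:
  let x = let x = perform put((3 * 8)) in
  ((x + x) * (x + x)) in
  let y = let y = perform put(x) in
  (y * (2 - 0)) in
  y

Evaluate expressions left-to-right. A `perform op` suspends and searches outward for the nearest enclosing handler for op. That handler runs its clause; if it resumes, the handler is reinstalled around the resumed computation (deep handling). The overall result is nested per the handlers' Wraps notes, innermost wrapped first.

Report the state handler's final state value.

Answer: 0

Step-by-step:
put(24) @ H1 ⇒ s:=24
put(0) @ H1 ⇒ s:=0
H0 returns 0
H1 returns (0, 0)
= (0, 0)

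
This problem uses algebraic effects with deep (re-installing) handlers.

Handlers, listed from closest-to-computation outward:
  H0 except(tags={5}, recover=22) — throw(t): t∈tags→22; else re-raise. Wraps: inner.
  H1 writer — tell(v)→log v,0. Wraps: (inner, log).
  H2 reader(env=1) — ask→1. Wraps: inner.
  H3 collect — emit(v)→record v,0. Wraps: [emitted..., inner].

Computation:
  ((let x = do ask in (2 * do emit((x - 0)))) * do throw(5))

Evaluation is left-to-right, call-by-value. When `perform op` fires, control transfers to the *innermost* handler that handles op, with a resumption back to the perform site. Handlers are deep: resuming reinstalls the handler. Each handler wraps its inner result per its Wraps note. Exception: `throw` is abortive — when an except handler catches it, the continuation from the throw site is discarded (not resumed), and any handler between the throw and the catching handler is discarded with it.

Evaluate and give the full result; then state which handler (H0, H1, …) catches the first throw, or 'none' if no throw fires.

Working:
ask @ H2 ⇒ 1
emit(1) @ H3 ⇒ out+=1
throw(5) @ H0 caught ⇒ 22
H1 returns (22, ())
H2 returns (22, ())
H3 returns [1, (22, ())]
= [1, (22, ())]

Answer: [1, (22, ())] ; first throw caught by: H0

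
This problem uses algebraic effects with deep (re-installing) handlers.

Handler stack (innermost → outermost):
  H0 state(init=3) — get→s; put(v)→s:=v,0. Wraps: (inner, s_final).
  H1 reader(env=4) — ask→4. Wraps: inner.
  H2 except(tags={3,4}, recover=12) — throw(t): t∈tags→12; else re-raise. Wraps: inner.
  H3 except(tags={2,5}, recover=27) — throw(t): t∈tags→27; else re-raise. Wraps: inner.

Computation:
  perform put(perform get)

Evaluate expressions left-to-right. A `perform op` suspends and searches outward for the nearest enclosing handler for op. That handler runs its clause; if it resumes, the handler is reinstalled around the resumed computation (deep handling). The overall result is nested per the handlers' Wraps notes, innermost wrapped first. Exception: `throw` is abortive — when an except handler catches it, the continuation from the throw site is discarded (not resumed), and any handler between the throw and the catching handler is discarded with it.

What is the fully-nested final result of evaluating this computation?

Answer: (0, 3)

Working:
get @ H0 ⇒ 3
put(3) @ H0 ⇒ s:=3
H0 returns (0, 3)
H1 returns (0, 3)
H2 returns (0, 3)
H3 returns (0, 3)
= (0, 3)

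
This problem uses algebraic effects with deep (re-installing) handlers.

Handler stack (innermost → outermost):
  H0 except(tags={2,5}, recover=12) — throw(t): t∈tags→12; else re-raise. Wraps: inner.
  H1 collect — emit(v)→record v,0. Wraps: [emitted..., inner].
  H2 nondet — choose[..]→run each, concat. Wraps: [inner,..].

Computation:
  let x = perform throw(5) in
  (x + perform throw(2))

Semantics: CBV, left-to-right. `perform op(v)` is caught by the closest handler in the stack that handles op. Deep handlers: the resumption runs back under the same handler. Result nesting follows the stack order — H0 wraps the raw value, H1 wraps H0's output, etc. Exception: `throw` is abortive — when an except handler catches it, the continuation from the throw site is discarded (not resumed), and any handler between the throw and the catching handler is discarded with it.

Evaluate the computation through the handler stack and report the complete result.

Answer: [[12]]

Step-by-step:
throw(5) @ H0 caught ⇒ 12
H1 returns [12]
H2 returns [[12]]
= [[12]]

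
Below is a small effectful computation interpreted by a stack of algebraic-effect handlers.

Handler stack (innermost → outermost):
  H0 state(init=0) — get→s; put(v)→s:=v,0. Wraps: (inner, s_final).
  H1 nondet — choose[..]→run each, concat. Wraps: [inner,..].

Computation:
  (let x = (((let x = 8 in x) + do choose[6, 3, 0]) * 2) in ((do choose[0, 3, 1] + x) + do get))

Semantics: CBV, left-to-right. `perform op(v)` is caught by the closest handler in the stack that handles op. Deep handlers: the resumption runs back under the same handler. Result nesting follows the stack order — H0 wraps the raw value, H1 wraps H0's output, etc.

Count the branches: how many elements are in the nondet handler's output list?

Working:
choose[6, 3, 0] @ H1
  branch[0] choose=6:
    choose[0, 3, 1] @ H1
      branch[0] choose=0:
        get @ H0 ⇒ 0
        H0 returns (28, 0)
        H1 returns [(28, 0)]
      branch[1] choose=3:
        get @ H0 ⇒ 0
        H0 returns (31, 0)
        H1 returns [(31, 0)]
      branch[2] choose=1:
        get @ H0 ⇒ 0
        H0 returns (29, 0)
        H1 returns [(29, 0)]
  branch[1] choose=3:
    choose[0, 3, 1] @ H1
      branch[0] choose=0:
        get @ H0 ⇒ 0
        H0 returns (22, 0)
        H1 returns [(22, 0)]
      branch[1] choose=3:
        get @ H0 ⇒ 0
        H0 returns (25, 0)
        H1 returns [(25, 0)]
      branch[2] choose=1:
        get @ H0 ⇒ 0
        H0 returns (23, 0)
        H1 returns [(23, 0)]
  branch[2] choose=0:
    choose[0, 3, 1] @ H1
      branch[0] choose=0:
        get @ H0 ⇒ 0
        H0 returns (16, 0)
        H1 returns [(16, 0)]
      branch[1] choose=3:
        get @ H0 ⇒ 0
        H0 returns (19, 0)
        H1 returns [(19, 0)]
      branch[2] choose=1:
        get @ H0 ⇒ 0
        H0 returns (17, 0)
        H1 returns [(17, 0)]
= [(28, 0), (31, 0), (29, 0), (22, 0), (25, 0), (23, 0), (16, 0), (19, 0), (17, 0)]

Answer: 9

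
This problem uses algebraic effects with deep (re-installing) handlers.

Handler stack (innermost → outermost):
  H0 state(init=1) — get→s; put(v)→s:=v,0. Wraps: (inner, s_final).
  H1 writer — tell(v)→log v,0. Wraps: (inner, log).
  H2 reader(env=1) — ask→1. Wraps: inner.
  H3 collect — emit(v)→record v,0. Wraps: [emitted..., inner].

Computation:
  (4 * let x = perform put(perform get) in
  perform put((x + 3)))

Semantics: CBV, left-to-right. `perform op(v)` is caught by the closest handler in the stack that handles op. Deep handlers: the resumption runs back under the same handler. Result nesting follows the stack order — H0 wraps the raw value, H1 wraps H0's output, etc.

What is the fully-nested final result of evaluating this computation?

Answer: [((0, 3), ())]

Evaluation trace:
get @ H0 ⇒ 1
put(1) @ H0 ⇒ s:=1
put(3) @ H0 ⇒ s:=3
H0 returns (0, 3)
H1 returns ((0, 3), ())
H2 returns ((0, 3), ())
H3 returns [((0, 3), ())]
= [((0, 3), ())]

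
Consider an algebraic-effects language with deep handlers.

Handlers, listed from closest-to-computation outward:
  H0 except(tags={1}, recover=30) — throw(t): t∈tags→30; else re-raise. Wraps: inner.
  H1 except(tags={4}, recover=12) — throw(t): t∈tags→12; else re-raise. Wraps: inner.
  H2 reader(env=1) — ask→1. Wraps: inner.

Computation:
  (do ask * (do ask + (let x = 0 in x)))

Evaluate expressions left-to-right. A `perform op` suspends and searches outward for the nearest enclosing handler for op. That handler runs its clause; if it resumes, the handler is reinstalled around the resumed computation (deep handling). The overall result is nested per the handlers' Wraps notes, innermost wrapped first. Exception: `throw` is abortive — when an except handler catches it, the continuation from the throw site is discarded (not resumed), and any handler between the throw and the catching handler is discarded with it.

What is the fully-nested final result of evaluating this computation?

Step-by-step:
ask @ H2 ⇒ 1
ask @ H2 ⇒ 1
H0 returns 1
H1 returns 1
H2 returns 1
= 1

Answer: 1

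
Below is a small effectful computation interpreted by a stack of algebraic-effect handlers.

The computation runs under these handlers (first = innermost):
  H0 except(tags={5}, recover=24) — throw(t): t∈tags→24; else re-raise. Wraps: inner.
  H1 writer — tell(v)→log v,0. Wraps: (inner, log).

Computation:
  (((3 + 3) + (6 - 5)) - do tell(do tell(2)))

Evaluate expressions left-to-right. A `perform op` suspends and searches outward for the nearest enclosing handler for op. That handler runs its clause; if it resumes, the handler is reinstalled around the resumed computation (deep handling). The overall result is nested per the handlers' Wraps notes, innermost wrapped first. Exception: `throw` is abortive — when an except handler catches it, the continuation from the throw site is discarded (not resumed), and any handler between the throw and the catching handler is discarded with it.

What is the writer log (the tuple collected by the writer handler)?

Answer: (2, 0)

Step-by-step:
tell(2) @ H1 ⇒ log+=2
tell(0) @ H1 ⇒ log+=0
H0 returns 7
H1 returns (7, (2, 0))
= (7, (2, 0))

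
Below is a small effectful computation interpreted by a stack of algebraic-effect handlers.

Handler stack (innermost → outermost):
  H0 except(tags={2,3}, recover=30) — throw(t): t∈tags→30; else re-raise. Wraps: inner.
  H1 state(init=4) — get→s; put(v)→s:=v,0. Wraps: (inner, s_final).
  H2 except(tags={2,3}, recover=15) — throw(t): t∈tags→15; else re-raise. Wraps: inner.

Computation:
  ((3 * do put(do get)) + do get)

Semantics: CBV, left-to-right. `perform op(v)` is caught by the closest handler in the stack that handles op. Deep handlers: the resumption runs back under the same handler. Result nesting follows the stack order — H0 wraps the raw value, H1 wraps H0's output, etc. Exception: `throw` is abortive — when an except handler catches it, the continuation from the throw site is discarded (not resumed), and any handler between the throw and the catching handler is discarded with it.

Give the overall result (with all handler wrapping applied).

Answer: (4, 4)

Working:
get @ H1 ⇒ 4
put(4) @ H1 ⇒ s:=4
get @ H1 ⇒ 4
H0 returns 4
H1 returns (4, 4)
H2 returns (4, 4)
= (4, 4)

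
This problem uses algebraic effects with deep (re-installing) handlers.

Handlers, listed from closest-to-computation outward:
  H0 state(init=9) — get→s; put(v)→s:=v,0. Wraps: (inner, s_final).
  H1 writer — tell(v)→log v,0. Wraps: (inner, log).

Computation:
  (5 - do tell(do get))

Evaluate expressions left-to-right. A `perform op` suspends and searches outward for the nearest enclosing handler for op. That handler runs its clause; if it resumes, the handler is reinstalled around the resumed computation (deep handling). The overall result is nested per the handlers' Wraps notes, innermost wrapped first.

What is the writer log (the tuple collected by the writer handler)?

Answer: (9)

Working:
get @ H0 ⇒ 9
tell(9) @ H1 ⇒ log+=9
H0 returns (5, 9)
H1 returns ((5, 9), (9))
= ((5, 9), (9))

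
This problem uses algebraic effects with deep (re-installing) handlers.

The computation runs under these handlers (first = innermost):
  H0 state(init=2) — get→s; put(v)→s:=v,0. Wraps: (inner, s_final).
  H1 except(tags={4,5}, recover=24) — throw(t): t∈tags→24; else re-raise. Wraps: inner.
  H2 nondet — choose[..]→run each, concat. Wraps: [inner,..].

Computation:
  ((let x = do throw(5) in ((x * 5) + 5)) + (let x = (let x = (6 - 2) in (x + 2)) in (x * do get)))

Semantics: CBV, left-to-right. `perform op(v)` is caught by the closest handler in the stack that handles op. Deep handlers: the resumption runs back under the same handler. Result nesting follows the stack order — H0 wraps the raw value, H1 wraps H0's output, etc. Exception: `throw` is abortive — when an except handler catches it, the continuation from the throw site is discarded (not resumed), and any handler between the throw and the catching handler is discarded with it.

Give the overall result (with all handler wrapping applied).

Answer: [24]

Step-by-step:
throw(5) @ H1 caught ⇒ 24
H2 returns [24]
= [24]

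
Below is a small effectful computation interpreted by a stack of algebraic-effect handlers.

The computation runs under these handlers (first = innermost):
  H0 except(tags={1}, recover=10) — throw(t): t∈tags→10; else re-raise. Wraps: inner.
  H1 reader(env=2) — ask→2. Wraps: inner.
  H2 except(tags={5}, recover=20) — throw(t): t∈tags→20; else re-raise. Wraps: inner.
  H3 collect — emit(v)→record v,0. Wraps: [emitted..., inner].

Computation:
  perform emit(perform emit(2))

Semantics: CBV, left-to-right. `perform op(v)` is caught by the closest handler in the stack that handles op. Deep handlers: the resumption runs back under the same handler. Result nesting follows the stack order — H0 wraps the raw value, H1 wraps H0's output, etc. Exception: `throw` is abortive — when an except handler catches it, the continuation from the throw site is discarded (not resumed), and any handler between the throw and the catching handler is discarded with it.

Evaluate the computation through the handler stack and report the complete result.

Step-by-step:
emit(2) @ H3 ⇒ out+=2
emit(0) @ H3 ⇒ out+=0
H0 returns 0
H1 returns 0
H2 returns 0
H3 returns [2, 0, 0]
= [2, 0, 0]

Answer: [2, 0, 0]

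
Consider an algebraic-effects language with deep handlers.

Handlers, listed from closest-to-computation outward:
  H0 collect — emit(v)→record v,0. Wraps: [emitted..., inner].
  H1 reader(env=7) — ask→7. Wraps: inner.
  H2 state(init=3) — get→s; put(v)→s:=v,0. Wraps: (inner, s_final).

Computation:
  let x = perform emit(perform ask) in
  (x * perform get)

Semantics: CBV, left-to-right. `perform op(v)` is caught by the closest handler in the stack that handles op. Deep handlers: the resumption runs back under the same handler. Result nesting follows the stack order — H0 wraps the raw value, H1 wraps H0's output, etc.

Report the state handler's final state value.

Step-by-step:
ask @ H1 ⇒ 7
emit(7) @ H0 ⇒ out+=7
get @ H2 ⇒ 3
H0 returns [7, 0]
H1 returns [7, 0]
H2 returns ([7, 0], 3)
= ([7, 0], 3)

Answer: 3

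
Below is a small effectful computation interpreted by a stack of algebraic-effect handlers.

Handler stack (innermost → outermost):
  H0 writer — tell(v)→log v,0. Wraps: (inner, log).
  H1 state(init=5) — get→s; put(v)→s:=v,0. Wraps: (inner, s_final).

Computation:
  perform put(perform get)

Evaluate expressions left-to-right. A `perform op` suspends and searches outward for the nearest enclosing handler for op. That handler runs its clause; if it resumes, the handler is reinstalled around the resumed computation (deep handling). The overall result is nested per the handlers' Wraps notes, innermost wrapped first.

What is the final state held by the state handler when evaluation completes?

Answer: 5

Working:
get @ H1 ⇒ 5
put(5) @ H1 ⇒ s:=5
H0 returns (0, ())
H1 returns ((0, ()), 5)
= ((0, ()), 5)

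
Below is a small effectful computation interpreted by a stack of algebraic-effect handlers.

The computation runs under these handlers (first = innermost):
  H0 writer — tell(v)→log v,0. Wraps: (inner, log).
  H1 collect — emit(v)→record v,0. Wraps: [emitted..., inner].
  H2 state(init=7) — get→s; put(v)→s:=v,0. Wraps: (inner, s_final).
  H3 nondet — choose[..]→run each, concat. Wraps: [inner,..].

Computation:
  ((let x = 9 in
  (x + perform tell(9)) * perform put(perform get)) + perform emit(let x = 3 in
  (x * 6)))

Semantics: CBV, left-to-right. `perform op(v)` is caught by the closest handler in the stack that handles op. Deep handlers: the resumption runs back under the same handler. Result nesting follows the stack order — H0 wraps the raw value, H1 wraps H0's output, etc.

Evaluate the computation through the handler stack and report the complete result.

Evaluation trace:
tell(9) @ H0 ⇒ log+=9
get @ H2 ⇒ 7
put(7) @ H2 ⇒ s:=7
emit(18) @ H1 ⇒ out+=18
H0 returns (0, (9))
H1 returns [18, (0, (9))]
H2 returns ([18, (0, (9))], 7)
H3 returns [([18, (0, (9))], 7)]
= [([18, (0, (9))], 7)]

Answer: [([18, (0, (9))], 7)]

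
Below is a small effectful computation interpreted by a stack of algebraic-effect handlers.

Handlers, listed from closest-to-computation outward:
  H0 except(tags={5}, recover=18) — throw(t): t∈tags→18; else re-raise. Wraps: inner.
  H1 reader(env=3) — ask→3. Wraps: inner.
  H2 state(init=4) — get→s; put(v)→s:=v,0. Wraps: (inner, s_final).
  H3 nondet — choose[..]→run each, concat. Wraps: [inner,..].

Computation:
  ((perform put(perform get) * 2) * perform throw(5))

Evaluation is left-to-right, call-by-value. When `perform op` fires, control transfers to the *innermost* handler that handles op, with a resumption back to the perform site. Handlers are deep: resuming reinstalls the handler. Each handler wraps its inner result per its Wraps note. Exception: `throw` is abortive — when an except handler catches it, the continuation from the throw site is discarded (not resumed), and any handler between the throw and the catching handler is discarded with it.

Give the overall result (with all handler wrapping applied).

Step-by-step:
get @ H2 ⇒ 4
put(4) @ H2 ⇒ s:=4
throw(5) @ H0 caught ⇒ 18
H1 returns 18
H2 returns (18, 4)
H3 returns [(18, 4)]
= [(18, 4)]

Answer: [(18, 4)]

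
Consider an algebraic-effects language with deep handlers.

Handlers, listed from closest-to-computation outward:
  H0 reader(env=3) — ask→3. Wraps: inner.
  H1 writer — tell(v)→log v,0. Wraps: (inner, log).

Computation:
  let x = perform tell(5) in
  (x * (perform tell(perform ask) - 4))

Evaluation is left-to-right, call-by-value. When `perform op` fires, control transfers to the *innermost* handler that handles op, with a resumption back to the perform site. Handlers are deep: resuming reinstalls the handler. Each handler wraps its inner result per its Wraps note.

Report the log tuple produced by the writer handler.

Evaluation trace:
tell(5) @ H1 ⇒ log+=5
ask @ H0 ⇒ 3
tell(3) @ H1 ⇒ log+=3
H0 returns 0
H1 returns (0, (5, 3))
= (0, (5, 3))

Answer: (5, 3)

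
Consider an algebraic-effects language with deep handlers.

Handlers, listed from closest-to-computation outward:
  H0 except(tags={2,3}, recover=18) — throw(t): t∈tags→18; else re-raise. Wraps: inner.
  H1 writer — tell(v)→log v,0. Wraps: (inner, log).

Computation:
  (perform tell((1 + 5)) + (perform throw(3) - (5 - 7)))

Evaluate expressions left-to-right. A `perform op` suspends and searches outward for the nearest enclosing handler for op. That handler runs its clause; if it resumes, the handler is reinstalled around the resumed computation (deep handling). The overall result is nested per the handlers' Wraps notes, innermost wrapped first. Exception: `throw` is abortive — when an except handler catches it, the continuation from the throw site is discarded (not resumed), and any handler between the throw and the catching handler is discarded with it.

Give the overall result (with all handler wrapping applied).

Working:
tell(6) @ H1 ⇒ log+=6
throw(3) @ H0 caught ⇒ 18
H1 returns (18, (6))
= (18, (6))

Answer: (18, (6))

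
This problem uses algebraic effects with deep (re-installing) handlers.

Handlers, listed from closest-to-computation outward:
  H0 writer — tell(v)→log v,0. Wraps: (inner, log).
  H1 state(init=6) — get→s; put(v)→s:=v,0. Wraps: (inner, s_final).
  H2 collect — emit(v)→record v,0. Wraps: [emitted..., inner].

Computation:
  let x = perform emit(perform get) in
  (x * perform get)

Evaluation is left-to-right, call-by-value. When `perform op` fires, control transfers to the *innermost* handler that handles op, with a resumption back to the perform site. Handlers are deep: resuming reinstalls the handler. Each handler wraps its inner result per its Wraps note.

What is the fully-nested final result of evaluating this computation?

Step-by-step:
get @ H1 ⇒ 6
emit(6) @ H2 ⇒ out+=6
get @ H1 ⇒ 6
H0 returns (0, ())
H1 returns ((0, ()), 6)
H2 returns [6, ((0, ()), 6)]
= [6, ((0, ()), 6)]

Answer: [6, ((0, ()), 6)]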